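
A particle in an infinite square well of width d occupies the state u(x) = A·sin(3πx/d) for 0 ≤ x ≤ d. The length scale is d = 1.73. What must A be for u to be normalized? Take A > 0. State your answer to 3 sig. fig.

The normalization condition is ∫|u|² dx = 1 from 0 to d.
With u = A·sin(3πx/d), the integral evaluates to A²·[d/2].
Hence A² = 1/[d/2].
With d = 1.73: A² = 1.156 and A = 1.075.

A ≈ 1.08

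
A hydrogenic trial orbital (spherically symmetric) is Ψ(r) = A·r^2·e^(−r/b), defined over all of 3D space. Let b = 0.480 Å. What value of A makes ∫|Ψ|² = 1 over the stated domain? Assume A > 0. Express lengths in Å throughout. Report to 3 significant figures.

A ≈ 1.55 Å^(-7/2)

Normalization requires ∫|Ψ|² 4πr² dr = 1, integrated from 0 to ∞.
In 3D with spherical symmetry the volume element is 4πr² dr.
Carrying out the integral gives A² · 45·π·b^7/2.
Hence A² = 1/[45·π·b^7/2].
Plugging in b = 0.480 yields A = 1.552.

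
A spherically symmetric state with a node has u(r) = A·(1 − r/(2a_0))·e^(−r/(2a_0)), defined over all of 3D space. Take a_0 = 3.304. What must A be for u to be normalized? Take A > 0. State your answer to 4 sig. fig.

We need A² ∫|f|² 4πr² dr = 1, taking the integral from 0 to ∞.
The angular integral contributes 4π, leaving ∫₀^∞ r²|u|² dr.
Recall ∫₀^∞ r^m e^(−r/β) dr = m!·β^(m+1), with u = A·(1 − r/(2a_0))·e^(−r/(2a_0)), the integral evaluates to A²·[8·π·a_0^3].
So A² = (8·π·a_0^3)^(−1).
Plugging in a_0 = 3.304 yields A = 0.033214.

A ≈ 0.03321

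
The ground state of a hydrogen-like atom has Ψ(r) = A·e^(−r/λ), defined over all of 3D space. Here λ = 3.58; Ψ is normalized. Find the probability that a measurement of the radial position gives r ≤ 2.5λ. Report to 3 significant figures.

P ≈ 0.875

P = ∫ |Ψ|² 4πr² dr over r ≤ 2.5λ.
The full normalization integral is A²·[π·λ^3] = 1, fixing A².
Substituting u = r/λ, A², 4π and the length scale all cancel in the ratio: P = ∫_{0}^{2.5} u^2·e^(-2·u) du / ∫_{0}^{∞} u^2·e^(-2·u) du.
Using ∫ u^2·e^(-2·u) du = -(2·u^2 + 2·u + 1)·e^(-2·u)/4, the numerator is 1/4 - 37·e^(-5)/8 and the denominator is 1/4.
The region integral divided by the full integral gives P = 0.8753.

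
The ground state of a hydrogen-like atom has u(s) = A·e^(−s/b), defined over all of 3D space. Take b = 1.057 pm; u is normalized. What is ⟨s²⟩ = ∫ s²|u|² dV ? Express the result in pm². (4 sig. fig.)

⟨s^2⟩ ≈ 3.352 pm^2

⟨s²⟩ = ∫ s^2 |u|² 4πs² ds over the full domain.
With ∫₀^∞ s^4 e^(−αs) ds = 4!/α^5, the ratio of the moment integral to the normalization integral gives ⟨s²⟩ = 3·b^2.
With b = 1.057, ⟨s^2⟩ = 3.3517.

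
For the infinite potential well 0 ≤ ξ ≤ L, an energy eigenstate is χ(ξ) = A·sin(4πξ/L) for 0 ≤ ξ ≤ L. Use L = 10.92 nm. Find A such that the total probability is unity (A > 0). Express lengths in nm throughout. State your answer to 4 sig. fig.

Require ∫ |χ|² dξ = 1 over the whole domain.
Carrying out the integral gives A² · L/2.
Substituting L = 10.92 gives A² = 0.18315, so A = 0.42796.

A ≈ 0.4280 nm^(-1/2)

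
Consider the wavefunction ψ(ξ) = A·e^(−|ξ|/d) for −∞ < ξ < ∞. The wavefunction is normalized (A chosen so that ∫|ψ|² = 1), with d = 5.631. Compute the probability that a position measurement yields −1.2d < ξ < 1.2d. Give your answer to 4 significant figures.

P ≈ 0.9093

P = ∫_{−1.2d}^{1.2d} |ψ(ξ)|² dξ.
With A² fixed by ∫|ψ|² = 1, i.e. A² = (d)^(−1), substitute and integrate.
Both integrals are even about ξ = 0, so only the ξ ≥ 0 halves are needed (the factors of 2 cancel). Substituting u = ξ/d, A² and the length scale cancel in the ratio: P = ∫_{0}^{1.2} e^(-2·u) du / ∫_{0}^{∞} e^(-2·u) du.
Using ∫ e^(-2·u) du = -e^(-2·u)/2, the numerator is 1/2 - e^(-12/5)/2 and the denominator is 1/2.
Evaluating gives P = 0.90928.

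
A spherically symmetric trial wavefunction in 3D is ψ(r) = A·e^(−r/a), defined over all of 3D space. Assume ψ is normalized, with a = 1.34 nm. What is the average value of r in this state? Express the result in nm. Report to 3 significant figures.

⟨r⟩ ≈ 2.01 nm

The expectation value is the |ψ|²-weighted average of r: ∫ r|ψ|² 4πr² dr.
Using ∫₀^∞ rⁿ e^(−αr) dr = n!/αⁿ⁺¹, since the A² factors cancel between numerator and denominator, ⟨r⟩ = 3·a/2.
Putting a = 1.34 gives 2.010.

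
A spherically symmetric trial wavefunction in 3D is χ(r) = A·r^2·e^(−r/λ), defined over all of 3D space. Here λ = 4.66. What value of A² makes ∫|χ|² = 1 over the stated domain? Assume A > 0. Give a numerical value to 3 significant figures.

Normalization requires ∫|χ|² 4πr² dr = 1, integrated from 0 to ∞.
The angular integral contributes 4π, leaving ∫₀^∞ r²|χ|² dr.
With χ = A·r^2·e^(−r/λ), the integral evaluates to A²·[45·π·λ^7/2].
Hence A² = 1/[45·π·λ^7/2].
Plugging in λ = 4.66 yields A = 0.0005445.

A^2 ≈ 2.96E-7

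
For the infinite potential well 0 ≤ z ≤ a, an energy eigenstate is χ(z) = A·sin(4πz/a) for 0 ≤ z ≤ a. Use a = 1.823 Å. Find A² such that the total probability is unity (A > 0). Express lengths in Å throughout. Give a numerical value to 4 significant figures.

A^2 ≈ 1.097 Å^(-1)

We need A² ∫|f|² dz = 1, taking the integral from 0 to a.
The integral (without the A² prefactor) comes out to a/2.
So A² = (a/2)^(−1).
Substituting a = 1.823 gives A² = 1.0971, so A = 1.0474.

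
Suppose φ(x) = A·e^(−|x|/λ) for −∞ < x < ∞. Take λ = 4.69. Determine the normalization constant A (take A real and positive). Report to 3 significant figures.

We need A² ∫|f|² dx = 1, taking the integral from −∞ to ∞.
With φ = A·e^(−|x|/λ), the integral evaluates to A²·[λ].
Setting this equal to 1 gives A² = 1/(λ).
Substituting λ = 4.69 gives A² = 0.2132, so A = 0.4618.

A ≈ 0.462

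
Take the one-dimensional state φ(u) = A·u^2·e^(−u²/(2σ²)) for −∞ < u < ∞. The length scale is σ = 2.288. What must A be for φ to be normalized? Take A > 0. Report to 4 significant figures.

Require ∫ |φ|² du = 1 over the whole domain.
∫|φ|² du = A²·(3·√(π)·σ^5/4).
Setting this equal to 1 gives A² = 1/(3·√(π)·σ^5/4).
With σ = 2.288: A² = 0.011997 and A = 0.10953.

A ≈ 0.1095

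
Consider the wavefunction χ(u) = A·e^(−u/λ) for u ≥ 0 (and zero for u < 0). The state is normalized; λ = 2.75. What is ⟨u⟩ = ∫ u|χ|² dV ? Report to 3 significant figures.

⟨u⟩ ≈ 1.38

By definition ⟨u⟩ = ∫ u |χ(u)|² du.
The ratio of the moment integral to the normalization integral gives ⟨u⟩ = λ/2.
With λ = 2.75, ⟨u⟩ = 1.375.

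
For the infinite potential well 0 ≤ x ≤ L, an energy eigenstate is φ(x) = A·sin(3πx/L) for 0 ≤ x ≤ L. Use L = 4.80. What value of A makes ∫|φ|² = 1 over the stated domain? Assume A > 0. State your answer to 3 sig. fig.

We need A² ∫|f|² dx = 1, taking the integral from 0 to L.
With ∫₀^L sin²(nπx/L) dx = L/2, with φ = A·sin(3πx/L), the integral evaluates to A²·[L/2].
Hence A² = 1/[L/2].
Plugging in L = 4.80 yields A = 0.6455.

A ≈ 0.645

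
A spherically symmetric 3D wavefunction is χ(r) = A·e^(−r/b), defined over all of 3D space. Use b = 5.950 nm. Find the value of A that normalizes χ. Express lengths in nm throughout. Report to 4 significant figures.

We need A² ∫|f|² 4πr² dr = 1, taking the integral from 0 to ∞.
In 3D with spherical symmetry the volume element is 4πr² dr.
∫|χ|² 4πr² dr = A²·(π·b^3).
Setting this equal to 1 gives A² = 1/(π·b^3).
Plugging in b = 5.950 yields A = 0.038873.

A ≈ 0.03887 nm^(-3/2)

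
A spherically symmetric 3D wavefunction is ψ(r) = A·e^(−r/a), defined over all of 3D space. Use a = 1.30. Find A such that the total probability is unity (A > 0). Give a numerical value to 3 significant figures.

We need A² ∫|f|² 4πr² dr = 1, taking the integral from 0 to ∞.
(Spherical symmetry: dV = 4πr² dr.)
The integral (without the A² prefactor) comes out to π·a^3.
With a = 1.30: A² = 0.1449 and A = 0.3806.

A ≈ 0.381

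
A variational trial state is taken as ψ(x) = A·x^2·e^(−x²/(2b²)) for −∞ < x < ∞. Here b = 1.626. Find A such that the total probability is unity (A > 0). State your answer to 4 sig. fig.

We need A² ∫|f|² dx = 1, taking the integral from −∞ to ∞.
With ∫_{−∞}^{∞} x^(2m) e^(−αx²) dx = (2m−1)!!·√π / (2^m α^(m+1/2)), the integral (without the A² prefactor) comes out to 3·√(π)·b^5/4.
Hence A² = 1/[3·√(π)·b^5/4].
With b = 1.626: A² = 0.066185 and A = 0.25726.

A ≈ 0.2573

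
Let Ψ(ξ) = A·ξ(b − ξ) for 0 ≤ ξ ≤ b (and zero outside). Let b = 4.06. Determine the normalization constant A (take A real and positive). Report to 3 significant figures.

A ≈ 0.165

Normalization requires ∫|Ψ|² dξ = 1, integrated from 0 to b.
Expanding the polynomial and integrating term by term, carrying out the integral gives A² · b^5/30.
Setting this equal to 1 gives A² = 1/(b^5/30).
With b = 4.06: A² = 0.02720 and A = 0.1649.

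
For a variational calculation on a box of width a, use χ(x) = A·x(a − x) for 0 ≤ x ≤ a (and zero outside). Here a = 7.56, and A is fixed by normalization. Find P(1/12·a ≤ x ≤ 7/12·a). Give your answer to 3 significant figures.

P ≈ 0.648

The probability is P = ∫ |χ|² dx over [1/12·a, 7/12·a].
The normalization integral ∫|χ|²dx over the whole domain equals a^5/30·A², and A² cancels in the ratio.
Substituting u = x/a, A² and the length scale cancel in the ratio: P = ∫_{1/12}^{7/12} u^2·(1 - u)^2 du / ∫_{0}^{1} u^2·(1 - u)^2 du.
Using ∫ u^2·(1 - u)^2 du = u^3·(6·u^2 - 15·u + 10)/30, the numerator is ≈ 0.021610 and the denominator is 1/30.
The result is P = 4481/6912.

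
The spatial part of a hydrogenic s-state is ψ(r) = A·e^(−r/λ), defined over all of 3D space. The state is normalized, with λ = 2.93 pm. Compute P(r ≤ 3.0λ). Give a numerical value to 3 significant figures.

P ≈ 0.938

Integrate the radial probability density 4πr²|ψ|² over r ≤ 3.0λ.
The full normalization integral is A²·[π·λ^3] = 1, fixing A².
Let u = r/λ; then A², 4π and the length scale all cancel, so P = ∫_{0}^{3.0} u^2·e^(-2·u) du ÷ ∫_{0}^{∞} u^2·e^(-2·u) du.
An antiderivative of u^2·e^(-2·u) is -(2·u^2 + 2·u + 1)·e^(-2·u)/4; evaluating from 0 to 3.0 gives 1/4 - 25·e^(-6)/4, while the full integral is 1/4.
Taking the ratio yields P = 0.9380.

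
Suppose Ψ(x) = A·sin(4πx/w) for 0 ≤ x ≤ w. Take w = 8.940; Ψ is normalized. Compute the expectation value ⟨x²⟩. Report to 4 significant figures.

By definition ⟨x²⟩ = ∫ x^2 |Ψ(x)|² dx.
Using sin²θ = (1 − cos 2θ)/2, the ratio of the moment integral to the normalization integral gives ⟨x²⟩ = -w^2/(32·π^2) + w^2/3.
Putting w = 8.940 gives 26.388.

⟨x^2⟩ ≈ 26.39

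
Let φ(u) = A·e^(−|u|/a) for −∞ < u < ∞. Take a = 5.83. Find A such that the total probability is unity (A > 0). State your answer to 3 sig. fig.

We need A² ∫|f|² du = 1, taking the integral from −∞ to ∞.
The integral (without the A² prefactor) comes out to a.
So A² = (a)^(−1).
Plugging in a = 5.83 yields A = 0.4142.

A ≈ 0.414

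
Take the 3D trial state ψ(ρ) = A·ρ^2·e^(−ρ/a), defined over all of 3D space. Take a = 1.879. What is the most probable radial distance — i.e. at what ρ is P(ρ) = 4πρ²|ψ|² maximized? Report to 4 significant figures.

Set d/dρ [P(ρ) = 4πρ²|ψ|²] = 0 and solve for ρ > 0.
This gives ρ = 3·a.
With a = 1.879, the most probable radial distance is 5.6370.

ρ ≈ 5.637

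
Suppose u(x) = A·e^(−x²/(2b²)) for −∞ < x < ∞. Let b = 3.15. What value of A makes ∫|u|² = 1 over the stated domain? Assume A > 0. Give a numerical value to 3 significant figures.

A ≈ 0.423

We need A² ∫|f|² dx = 1, taking the integral from −∞ to ∞.
Using the Gaussian integral ∫_{−∞}^{∞} e^(−αx²) dx = √(π/α), with u = A·e^(−x²/(2b²)), the integral evaluates to A²·[√(π)·b].
With b = 3.15: A² = 0.1791 and A = 0.4232.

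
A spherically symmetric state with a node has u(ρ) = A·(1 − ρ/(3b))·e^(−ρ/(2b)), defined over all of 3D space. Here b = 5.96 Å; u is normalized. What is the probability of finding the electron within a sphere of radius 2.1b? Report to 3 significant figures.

P ≈ 0.331

P = ∫ |u|² 4πρ² dρ over ρ ≤ 2.1b.
A² is fixed by ∫₀^∞ 4πρ²|u|² dρ = 1, i.e. A² = (8·π·b^3/3)^(−1).
Substituting t = ρ/b, A², 4π and the length scale all cancel in the ratio: P = ∫_{0}^{2.1} t^2·(1 - t/3)^2·e^(-t) dt / ∫_{0}^{∞} t^2·(1 - t/3)^2·e^(-t) dt.
An antiderivative of t^2·(1 - t/3)^2·e^(-t) is (-t^4 + 2·t^3 - 3·t^2 - 6·t - 6)·e^(-t)/9; evaluating from 0 to 2.1 gives ≈ 0.22098, while the full integral is 2/3.
Taking the ratio yields P = 0.3315.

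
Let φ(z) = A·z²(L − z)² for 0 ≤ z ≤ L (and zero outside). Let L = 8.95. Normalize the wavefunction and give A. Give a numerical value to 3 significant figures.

Normalization requires ∫|φ|² dz = 1, integrated from 0 to L.
The integral (without the A² prefactor) comes out to L^9/630.
Plugging in L = 8.95 yields A = 0.001308.

A ≈ 0.00131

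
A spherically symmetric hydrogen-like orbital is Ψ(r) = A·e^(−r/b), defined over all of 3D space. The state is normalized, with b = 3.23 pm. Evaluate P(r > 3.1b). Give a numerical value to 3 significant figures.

P ≈ 0.0536

P = ∫ |Ψ|² 4πr² dr over r > 3.1b.
A² is fixed by ∫₀^∞ 4πr²|Ψ|² dr = 1, i.e. A² = (π·b^3)^(−1).
In terms of u = r/b (A², 4π and the length scale all cancel between numerator and denominator), P = [∫_{3.1}^{∞} u^2·e^(-2·u) du] / [∫_{0}^{∞} u^2·e^(-2·u) du].
Using ∫ u^2·e^(-2·u) du = -(2·u^2 + 2·u + 1)·e^(-2·u)/4, the numerator is 1321·e^(-31/5)/200 and the denominator is 1/4.
Taking the ratio yields P = 0.05362.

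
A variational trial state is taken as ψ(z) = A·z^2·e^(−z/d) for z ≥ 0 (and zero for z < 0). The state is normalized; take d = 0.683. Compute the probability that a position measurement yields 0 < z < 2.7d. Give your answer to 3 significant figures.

P ≈ 0.627

The probability is P = ∫ |ψ|² dz over [0, 2.7d].
With A² fixed by ∫|ψ|² = 1, i.e. A² = (3·d^5/4)^(−1), substitute and integrate.
Substituting u = z/d, A² and the length scale cancel in the ratio: P = ∫_{0}^{2.7} u^4·e^(-2·u) du / ∫_{0}^{∞} u^4·e^(-2·u) du.
Using ∫ u^4·e^(-2·u) du = -(u^4/2 + u^3 + 3·u^2/2 + 3·u/2 + 3/4)·e^(-2·u), the numerator is ≈ 0.47002 and the denominator is 3/4.
The result is P = 0.6267.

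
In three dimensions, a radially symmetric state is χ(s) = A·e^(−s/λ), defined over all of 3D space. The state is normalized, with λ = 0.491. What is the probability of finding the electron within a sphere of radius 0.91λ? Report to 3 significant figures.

P ≈ 0.275

P = ∫ |χ|² 4πs² ds over s ≤ 0.91λ.
A² is fixed by ∫₀^∞ 4πs²|χ|² ds = 1, i.e. A² = (π·λ^3)^(−1).
In terms of u = s/λ (A², 4π and the length scale all cancel between numerator and denominator), P = [∫_{0}^{0.91} u^2·e^(-2·u) du] / [∫_{0}^{∞} u^2·e^(-2·u) du].
With ∫ u^2·e^(-2·u) du = -(2·u^2 + 2·u + 1)·e^(-2·u)/4 + C, the region integral is ≈ 0.068685 and the full one is 1/4.
The region integral divided by the full integral gives P = 0.2747.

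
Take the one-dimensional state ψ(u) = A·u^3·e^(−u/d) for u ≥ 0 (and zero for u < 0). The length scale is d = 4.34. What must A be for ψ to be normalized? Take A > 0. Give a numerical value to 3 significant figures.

We need A² ∫|f|² du = 1, taking the integral from 0 to ∞.
With ψ = A·u^3·e^(−u/d), the integral evaluates to A²·[45·d^7/8].
Setting this equal to 1 gives A² = 1/(45·d^7/8).
Plugging in d = 4.34 yields A = 0.002476.

A ≈ 0.00248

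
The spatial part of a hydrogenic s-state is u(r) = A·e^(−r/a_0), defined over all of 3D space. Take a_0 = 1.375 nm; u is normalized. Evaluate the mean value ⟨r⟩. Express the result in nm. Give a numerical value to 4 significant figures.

⟨r⟩ = ∫ r |u|² 4πr² dr over the full domain.
Recall ∫₀^∞ r^m e^(−r/β) dr = m!·β^(m+1), the ratio of the moment integral to the normalization integral gives ⟨r⟩ = 3·a_0/2.
With a_0 = 1.375, ⟨r⟩ = 2.0625.

⟨r⟩ ≈ 2.063 nm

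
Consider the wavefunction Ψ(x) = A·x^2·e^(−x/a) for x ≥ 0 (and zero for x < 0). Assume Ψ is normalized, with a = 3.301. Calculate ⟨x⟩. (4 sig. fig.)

⟨x⟩ = ∫ x |Ψ|² dx over the full domain.
Evaluating both integrals, ⟨x⟩ = 5·a/2.
With a = 3.301, ⟨x⟩ = 8.2525.

⟨x⟩ ≈ 8.253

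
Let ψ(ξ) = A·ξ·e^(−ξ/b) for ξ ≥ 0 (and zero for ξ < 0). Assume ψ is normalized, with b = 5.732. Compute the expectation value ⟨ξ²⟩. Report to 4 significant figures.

⟨ξ^2⟩ ≈ 98.57

The expectation value is the |ψ|²-weighted average of ξ^2: ∫ ξ^2|ψ|² dξ.
Since the A² factors cancel between numerator and denominator, ⟨ξ²⟩ = 3·b^2.
With b = 5.732, ⟨ξ^2⟩ = 98.567.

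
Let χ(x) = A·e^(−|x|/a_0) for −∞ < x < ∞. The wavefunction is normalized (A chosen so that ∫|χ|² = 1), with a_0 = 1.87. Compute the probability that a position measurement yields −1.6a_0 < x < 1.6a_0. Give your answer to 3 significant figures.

P ≈ 0.959

|χ|² is the probability density, so P = ∫_{−1.6a_0}^{1.6a_0} |χ|² dx.
Since A² = 1/(a_0), this is the region integral divided by the full normalization integral.
By symmetry take twice the x ≥ 0 contribution in numerator and denominator; the 2's cancel. In terms of u = x/a_0 (A² and the length scale cancel between numerator and denominator), P = [∫_{0}^{1.6} e^(-2·u) du] / [∫_{0}^{∞} e^(-2·u) du].
With ∫ e^(-2·u) du = -e^(-2·u)/2 + C, the region integral is 1/2 - e^(-16/5)/2 and the full one is 1/2.
Taking the ratio, P = 0.9592.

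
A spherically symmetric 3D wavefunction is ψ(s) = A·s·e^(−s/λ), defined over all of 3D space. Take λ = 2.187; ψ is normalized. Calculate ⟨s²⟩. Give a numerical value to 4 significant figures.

⟨s^2⟩ ≈ 35.87

The expectation value is the |ψ|²-weighted average of s^2: ∫ s^2|ψ|² 4πs² ds.
Since the A² factors cancel between numerator and denominator, ⟨s²⟩ = 15·λ^2/2.
With λ = 2.187, ⟨s^2⟩ = 35.872.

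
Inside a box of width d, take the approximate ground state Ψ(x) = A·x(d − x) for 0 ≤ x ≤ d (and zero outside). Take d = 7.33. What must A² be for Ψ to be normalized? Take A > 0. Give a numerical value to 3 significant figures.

Require ∫ |Ψ|² dx = 1 over the whole domain.
The integral (without the A² prefactor) comes out to d^5/30.
Substituting d = 7.33 gives A² = 0.001418, so A = 0.03765.

A^2 ≈ 0.00142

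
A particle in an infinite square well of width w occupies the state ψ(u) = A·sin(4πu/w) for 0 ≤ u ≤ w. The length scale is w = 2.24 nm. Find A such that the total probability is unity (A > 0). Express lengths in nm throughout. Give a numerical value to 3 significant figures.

Normalization requires ∫|ψ|² du = 1, integrated from 0 to w.
The integral (without the A² prefactor) comes out to w/2.
So A² = (w/2)^(−1).
With w = 2.24: A² = 0.8929 and A = 0.9449.

A ≈ 0.945 nm^(-1/2)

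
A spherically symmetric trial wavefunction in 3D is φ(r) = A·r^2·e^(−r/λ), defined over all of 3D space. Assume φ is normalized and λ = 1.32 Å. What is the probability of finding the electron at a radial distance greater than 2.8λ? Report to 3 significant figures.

With dV = 4πr²dr, the probability is ∫|φ|² dV over r > 2.8λ.
A² is fixed by ∫₀^∞ 4πr²|φ|² dr = 1, i.e. A² = (45·π·λ^7/2)^(−1).
Let u = r/λ; then A², 4π and the length scale all cancel, so P = ∫_{2.8}^{∞} u^6·e^(-2·u) du ÷ ∫_{0}^{∞} u^6·e^(-2·u) du.
An antiderivative of u^6·e^(-2·u) is -(4·u^6 + 12·u^5 + 30·u^4 + 60·u^3 + 90·u^2 + 90·u + 45)·e^(-2·u)/8; evaluating from 2.8 to ∞ gives ≈ 3.7702, while the full integral is 45/8.
The region integral divided by the full integral gives P = 0.6703.

P ≈ 0.670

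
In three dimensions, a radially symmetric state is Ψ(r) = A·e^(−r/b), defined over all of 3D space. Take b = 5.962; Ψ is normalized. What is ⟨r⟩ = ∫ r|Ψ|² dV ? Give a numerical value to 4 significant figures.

⟨r⟩ ≈ 8.943

The expectation value is the |Ψ|²-weighted average of r: ∫ r|Ψ|² 4πr² dr.
Since the A² factors cancel between numerator and denominator, ⟨r⟩ = 3·b/2.
Putting b = 5.962 gives 8.9430.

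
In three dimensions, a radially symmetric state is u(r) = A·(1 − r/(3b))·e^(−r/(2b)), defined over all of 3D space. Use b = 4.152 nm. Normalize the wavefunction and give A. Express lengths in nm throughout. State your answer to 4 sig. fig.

We need A² ∫|f|² 4πr² dr = 1, taking the integral from 0 to ∞.
In 3D with spherical symmetry the volume element is 4πr² dr.
∫|u|² 4πr² dr = A²·(8·π·b^3/3).
With b = 4.152: A² = 0.0016677 and A = 0.040837.

A ≈ 0.04084 nm^(-3/2)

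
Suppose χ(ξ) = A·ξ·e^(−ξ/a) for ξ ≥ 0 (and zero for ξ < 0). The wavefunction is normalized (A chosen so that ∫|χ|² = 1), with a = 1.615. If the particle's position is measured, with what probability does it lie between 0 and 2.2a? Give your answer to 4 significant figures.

The probability is P = ∫ |χ|² dξ over [0, 2.2a].
The normalization integral ∫|χ|²dξ over the whole domain equals a^3/4·A², and A² cancels in the ratio.
Substituting u = ξ/a, A² and the length scale cancel in the ratio: P = ∫_{0}^{2.2} u^2·e^(-2·u) du / ∫_{0}^{∞} u^2·e^(-2·u) du.
With ∫ u^2·e^(-2·u) du = -(2·u^2 + 2·u + 1)·e^(-2·u)/4 + C, the region integral is 1/4 - 377·e^(-22/5)/100 and the full one is 1/4.
This works out to P = 0.81486.

P ≈ 0.8149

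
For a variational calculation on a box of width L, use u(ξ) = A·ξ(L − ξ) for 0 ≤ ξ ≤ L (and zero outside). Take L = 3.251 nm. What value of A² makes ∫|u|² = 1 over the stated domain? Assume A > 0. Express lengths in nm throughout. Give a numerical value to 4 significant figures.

Normalization requires ∫|u|² dξ = 1, integrated from 0 to L.
The integral (without the A² prefactor) comes out to L^5/30.
So A² = (L^5/30)^(−1).
Substituting L = 3.251 gives A² = 0.082611, so A = 0.28742.

A^2 ≈ 0.08261 nm^(-5)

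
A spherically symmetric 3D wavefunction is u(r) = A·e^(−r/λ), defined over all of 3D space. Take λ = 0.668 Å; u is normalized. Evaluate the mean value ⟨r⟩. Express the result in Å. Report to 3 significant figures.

By definition ⟨r⟩ = ∫ r |u(r)|² 4πr² dr.
Using ∫₀^∞ rⁿ e^(−αr) dr = n!/αⁿ⁺¹, the ratio of the moment integral to the normalization integral gives ⟨r⟩ = 3·λ/2.
Putting λ = 0.668 gives 1.002.

⟨r⟩ ≈ 1.00 Å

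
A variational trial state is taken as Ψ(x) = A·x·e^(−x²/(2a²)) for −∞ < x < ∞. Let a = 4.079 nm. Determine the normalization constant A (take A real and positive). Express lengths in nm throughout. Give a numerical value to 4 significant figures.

A ≈ 0.1289 nm^(-3/2)

The normalization condition is ∫|Ψ|² dx = 1 from −∞ to ∞.
Carrying out the integral gives A² · √(π)·a^3/2.
Hence A² = 1/[√(π)·a^3/2].
With a = 4.079: A² = 0.016626 and A = 0.12894.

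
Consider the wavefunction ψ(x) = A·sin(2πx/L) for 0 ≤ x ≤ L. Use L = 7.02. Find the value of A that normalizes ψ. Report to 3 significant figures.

We need A² ∫|f|² dx = 1, taking the integral from 0 to L.
∫|ψ|² dx = A²·(L/2).
Substituting L = 7.02 gives A² = 0.2849, so A = 0.5338.

A ≈ 0.534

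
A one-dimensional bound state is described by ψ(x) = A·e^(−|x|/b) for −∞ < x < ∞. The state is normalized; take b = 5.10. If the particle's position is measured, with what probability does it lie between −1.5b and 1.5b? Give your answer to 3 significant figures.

|ψ|² is the probability density, so P = ∫_{−1.5b}^{1.5b} |ψ|² dx.
With A² fixed by ∫|ψ|² = 1, i.e. A² = (b)^(−1), substitute and integrate.
By symmetry take twice the x ≥ 0 contribution in numerator and denominator; the 2's cancel. Substituting u = x/b, A² and the length scale cancel in the ratio: P = ∫_{0}^{1.5} e^(-2·u) du / ∫_{0}^{∞} e^(-2·u) du.
An antiderivative of e^(-2·u) is -e^(-2·u)/2; evaluating from 0 to 1.5 gives 1/2 - e^(-3)/2, while the full integral is 1/2.
Evaluating gives P = 0.9502.

P ≈ 0.950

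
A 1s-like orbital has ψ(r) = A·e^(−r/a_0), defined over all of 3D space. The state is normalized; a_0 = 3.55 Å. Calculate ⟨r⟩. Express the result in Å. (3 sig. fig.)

⟨r⟩ = ∫ r |ψ|² 4πr² dr over the full domain.
Evaluating both integrals, ⟨r⟩ = 3·a_0/2.
Putting a_0 = 3.55 gives 5.325.

⟨r⟩ ≈ 5.33 Å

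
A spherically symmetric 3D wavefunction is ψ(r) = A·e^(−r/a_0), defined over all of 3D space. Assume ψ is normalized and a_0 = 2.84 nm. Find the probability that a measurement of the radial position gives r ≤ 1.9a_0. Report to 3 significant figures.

With dV = 4πr²dr, the probability is ∫|ψ|² dV over r ≤ 1.9a_0.
A² is fixed by ∫₀^∞ 4πr²|ψ|² dr = 1, i.e. A² = (π·a_0^3)^(−1).
Substituting u = r/a_0, A², 4π and the length scale all cancel in the ratio: P = ∫_{0}^{1.9} u^2·e^(-2·u) du / ∫_{0}^{∞} u^2·e^(-2·u) du.
Using ∫ u^2·e^(-2·u) du = -(2·u^2 + 2·u + 1)·e^(-2·u)/4, the numerator is 1/4 - 601·e^(-19/5)/200 and the denominator is 1/4.
This evaluates to P = 0.7311.

P ≈ 0.731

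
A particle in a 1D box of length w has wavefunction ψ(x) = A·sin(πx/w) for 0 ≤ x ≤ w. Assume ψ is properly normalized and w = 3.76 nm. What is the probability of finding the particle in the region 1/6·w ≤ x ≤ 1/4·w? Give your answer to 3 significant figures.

The probability is P = ∫ |ψ|² dx over [1/6·w, 1/4·w].
With A² fixed by ∫|ψ|² = 1, i.e. A² = (w/2)^(−1), substitute and integrate.
Let u = x/w; then A² and the length scale cancel, so P = ∫_{1/6}^{1/4} sin(π·u)^2 du ÷ ∫_{0}^{1} sin(π·u)^2 du.
With ∫ sin(π·u)^2 du = u/2 - sin(2·π·u)/(4·π) + C, the region integral is -1/(4·π) + 1/24 + √(3)/(8·π) and the full one is 1/2.
Taking the ratio, P = (-6 + π + 3·√(3))/(12·π).

P ≈ 0.0620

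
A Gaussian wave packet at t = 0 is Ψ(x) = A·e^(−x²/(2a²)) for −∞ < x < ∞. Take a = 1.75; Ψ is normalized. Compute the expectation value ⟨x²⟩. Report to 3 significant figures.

⟨x²⟩ = ∫ x^2 |Ψ|² dx over the full domain.
Differentiating ∫e^(−αx²) dx = √(π/α) under α to get the higher moments, evaluating both integrals, ⟨x²⟩ = a^2/2.
With a = 1.75, ⟨x^2⟩ = 1.531.

⟨x^2⟩ ≈ 1.53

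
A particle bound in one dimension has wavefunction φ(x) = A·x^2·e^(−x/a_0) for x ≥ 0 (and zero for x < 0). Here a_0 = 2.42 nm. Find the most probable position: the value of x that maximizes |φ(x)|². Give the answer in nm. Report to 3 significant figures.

x ≈ 4.84 nm

The maximum of |φ(x)|² occurs where its derivative vanishes.
This gives x = 2·a_0.
With a_0 = 2.42, the most probable position is 4.840 nm.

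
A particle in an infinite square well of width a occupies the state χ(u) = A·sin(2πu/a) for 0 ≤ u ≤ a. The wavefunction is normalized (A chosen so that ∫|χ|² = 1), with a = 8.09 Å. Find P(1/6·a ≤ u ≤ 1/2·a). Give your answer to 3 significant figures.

|χ|² is the probability density, so P = ∫_{1/6·a}^{1/2·a} |χ|² du.
Since A² = 1/(a/2), this is the region integral divided by the full normalization integral.
In terms of t = u/a (A² and the length scale cancel between numerator and denominator), P = [∫_{1/6}^{1/2} sin(2·π·t)^2 dt] / [∫_{0}^{1} sin(2·π·t)^2 dt].
Using ∫ sin(2·π·t)^2 dt = t/2 - sin(4·π·t)/(8·π), the numerator is √(3)/(16·π) + 1/6 and the denominator is 1/2.
This works out to P = (√(3)/8 + π/3)/π.

P ≈ 0.402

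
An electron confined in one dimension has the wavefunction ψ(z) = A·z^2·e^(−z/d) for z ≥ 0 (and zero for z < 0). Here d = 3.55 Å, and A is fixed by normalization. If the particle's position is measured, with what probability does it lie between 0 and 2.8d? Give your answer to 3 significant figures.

P ≈ 0.658

|ψ|² is the probability density, so P = ∫_{0}^{2.8d} |ψ|² dz.
The normalization integral ∫|ψ|²dz over the whole domain equals 3·d^5/4·A², and A² cancels in the ratio.
Let u = z/d; then A² and the length scale cancel, so P = ∫_{0}^{2.8} u^4·e^(-2·u) du ÷ ∫_{0}^{∞} u^4·e^(-2·u) du.
With ∫ u^4·e^(-2·u) du = -(u^4/2 + u^3 + 3·u^2/2 + 3·u/2 + 3/4)·e^(-2·u) + C, the region integral is ≈ 0.49339 and the full one is 3/4.
Evaluating gives P = 0.6578.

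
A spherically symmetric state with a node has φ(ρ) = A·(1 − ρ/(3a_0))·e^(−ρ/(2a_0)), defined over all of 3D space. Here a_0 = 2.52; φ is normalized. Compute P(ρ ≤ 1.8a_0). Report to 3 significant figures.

P ≈ 0.302

Integrate the radial probability density 4πρ²|φ|² over ρ ≤ 1.8a_0.
Normalization gives A² = 1/(8·π·a_0^3/3).
Let u = ρ/a_0; then A², 4π and the length scale all cancel, so P = ∫_{0}^{1.8} u^2·(1 - u/3)^2·e^(-u) du ÷ ∫_{0}^{∞} u^2·(1 - u/3)^2·e^(-u) du.
With ∫ u^2·(1 - u/3)^2·e^(-u) du = (-u^4 + 2·u^3 - 3·u^2 - 6·u - 6)·e^(-u)/9 + C, the region integral is 2/3 - 5282·e^(-9/5)/1875 and the full one is 2/3.
This evaluates to P = 0.3015.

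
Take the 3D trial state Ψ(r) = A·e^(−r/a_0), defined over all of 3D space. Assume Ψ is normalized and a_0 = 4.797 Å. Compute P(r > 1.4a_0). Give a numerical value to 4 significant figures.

Integrate the radial probability density 4πr²|Ψ|² over r > 1.4a_0.
Normalization gives A² = 1/(π·a_0^3).
Let u = r/a_0; then A², 4π and the length scale all cancel, so P = ∫_{1.4}^{∞} u^2·e^(-2·u) du ÷ ∫_{0}^{∞} u^2·e^(-2·u) du.
An antiderivative of u^2·e^(-2·u) is -(2·u^2 + 2·u + 1)·e^(-2·u)/4; evaluating from 1.4 to ∞ gives 193·e^(-14/5)/100, while the full integral is 1/4.
The region integral divided by the full integral gives P = 0.46945.

P ≈ 0.4695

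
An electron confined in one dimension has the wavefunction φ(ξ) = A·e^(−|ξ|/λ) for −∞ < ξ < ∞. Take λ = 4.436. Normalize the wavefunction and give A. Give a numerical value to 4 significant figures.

Require ∫ |φ|² dξ = 1 over the whole domain.
Recall ∫₀^∞ ξ^m e^(−ξ/β) dξ = m!·β^(m+1), carrying out the integral gives A² · λ.
Hence A² = 1/[λ].
With λ = 4.436: A² = 0.22543 and A = 0.47479.

A ≈ 0.4748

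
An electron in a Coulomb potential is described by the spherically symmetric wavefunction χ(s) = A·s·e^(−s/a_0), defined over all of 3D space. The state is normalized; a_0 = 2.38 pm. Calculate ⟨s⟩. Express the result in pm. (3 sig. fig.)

⟨s⟩ = ∫ s |χ|² 4πs² ds over the full domain.
Recall ∫₀^∞ s^m e^(−s/β) ds = m!·β^(m+1), the ratio of the moment integral to the normalization integral gives ⟨s⟩ = 5·a_0/2.
With a_0 = 2.38, ⟨s⟩ = 5.950.

⟨s⟩ ≈ 5.95 pm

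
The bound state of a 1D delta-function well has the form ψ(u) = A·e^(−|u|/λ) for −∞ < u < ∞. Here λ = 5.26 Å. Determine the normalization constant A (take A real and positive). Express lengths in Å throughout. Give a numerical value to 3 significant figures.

The normalization condition is ∫|ψ|² du = 1 from −∞ to ∞.
Carrying out the integral gives A² · λ.
So A² = (λ)^(−1).
With λ = 5.26: A² = 0.1901 and A = 0.4360.

A ≈ 0.436 Å^(-1/2)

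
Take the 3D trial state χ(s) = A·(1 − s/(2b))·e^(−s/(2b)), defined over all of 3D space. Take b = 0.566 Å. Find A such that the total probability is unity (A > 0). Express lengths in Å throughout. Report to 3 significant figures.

A ≈ 0.468 Å^(-3/2)

The normalization condition is ∫|χ|² 4πs² ds = 1 from 0 to ∞.
In 3D with spherical symmetry the volume element is 4πs² ds.
Using ∫₀^∞ sⁿ e^(−αs) ds = n!/αⁿ⁺¹, with χ = A·(1 − s/(2b))·e^(−s/(2b)), the integral evaluates to A²·[8·π·b^3].
Hence A² = 1/[8·π·b^3].
With b = 0.566: A² = 0.2194 and A = 0.4684.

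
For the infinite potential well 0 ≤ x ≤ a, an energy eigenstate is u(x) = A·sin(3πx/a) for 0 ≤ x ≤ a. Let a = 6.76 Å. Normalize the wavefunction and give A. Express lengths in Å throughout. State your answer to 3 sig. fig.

A ≈ 0.544 Å^(-1/2)

The normalization condition is ∫|u|² dx = 1 from 0 to a.
With u = A·sin(3πx/a), the integral evaluates to A²·[a/2].
So A² = (a/2)^(−1).
Plugging in a = 6.76 yields A = 0.5439.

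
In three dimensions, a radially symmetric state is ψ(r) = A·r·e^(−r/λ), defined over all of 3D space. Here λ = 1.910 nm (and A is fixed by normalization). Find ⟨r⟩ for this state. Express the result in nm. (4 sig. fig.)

⟨r⟩ ≈ 4.775 nm

The expectation value is the |ψ|²-weighted average of r: ∫ r|ψ|² 4πr² dr.
Since the A² factors cancel between numerator and denominator, ⟨r⟩ = 5·λ/2.
Putting λ = 1.910 gives 4.7750.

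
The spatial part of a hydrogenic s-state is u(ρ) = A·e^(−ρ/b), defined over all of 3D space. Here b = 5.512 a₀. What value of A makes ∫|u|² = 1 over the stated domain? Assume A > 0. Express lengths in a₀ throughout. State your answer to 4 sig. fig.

A ≈ 0.04360 a₀^(-3/2)

The normalization condition is ∫|u|² 4πρ² dρ = 1 from 0 to ∞.
With ∫₀^∞ ρ^2 e^(−αρ) dρ = 2!/α^3, ∫|u|² 4πρ² dρ = A²·(π·b^3).
Substituting b = 5.512 gives A² = 0.0019007, so A = 0.043597.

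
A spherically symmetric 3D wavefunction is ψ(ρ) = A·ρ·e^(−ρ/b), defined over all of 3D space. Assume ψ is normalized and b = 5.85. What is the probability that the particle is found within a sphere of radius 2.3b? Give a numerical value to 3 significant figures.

P ≈ 0.487

Integrate the radial probability density 4πρ²|ψ|² over ρ ≤ 2.3b.
Normalization gives A² = 1/(3·π·b^5).
In terms of u = ρ/b (A², 4π and the length scale all cancel between numerator and denominator), P = [∫_{0}^{2.3} u^4·e^(-2·u) du] / [∫_{0}^{∞} u^4·e^(-2·u) du].
An antiderivative of u^4·e^(-2·u) is -(u^4/2 + u^3 + 3·u^2/2 + 3·u/2 + 3/4)·e^(-2·u); evaluating from 0 to 2.3 gives ≈ 0.36507, while the full integral is 3/4.
This evaluates to P = 0.4868.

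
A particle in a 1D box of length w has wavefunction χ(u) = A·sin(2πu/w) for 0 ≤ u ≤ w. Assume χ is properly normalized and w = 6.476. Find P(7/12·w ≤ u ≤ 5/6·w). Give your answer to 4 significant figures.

The probability is P = ∫ |χ|² du over [7/12·w, 5/6·w].
Since A² = 1/(w/2), this is the region integral divided by the full normalization integral.
Let t = u/w; then A² and the length scale cancel, so P = ∫_{7/12}^{5/6} sin(2·π·t)^2 dt ÷ ∫_{0}^{1} sin(2·π·t)^2 dt.
An antiderivative of sin(2·π·t)^2 is t/2 - sin(4·π·t)/(8·π); evaluating from 7/12 to 5/6 gives √(3)/(8·π) + 1/8, while the full integral is 1/2.
This works out to P = (√(3) + π)/(4·π).

P ≈ 0.3878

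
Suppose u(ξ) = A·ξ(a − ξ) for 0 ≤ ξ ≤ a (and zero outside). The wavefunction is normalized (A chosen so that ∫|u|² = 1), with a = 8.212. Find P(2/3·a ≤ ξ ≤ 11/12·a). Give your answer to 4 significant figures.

P = ∫_{2/3·a}^{11/12·a} |u(ξ)|² dξ.
With A² fixed by ∫|u|² = 1, i.e. A² = (a^5/30)^(−1), substitute and integrate.
Let t = ξ/a; then A² and the length scale cancel, so P = ∫_{2/3}^{11/12} t^2·(1 - t)^2 dt ÷ ∫_{0}^{1} t^2·(1 - t)^2 dt.
With ∫ t^2·(1 - t)^2 dt = t^3·(6·t^2 - 15·t + 10)/30 + C, the region integral is ≈ 0.00682629 and the full one is 1/30.
Evaluating gives P = 0.20479.

P ≈ 0.2048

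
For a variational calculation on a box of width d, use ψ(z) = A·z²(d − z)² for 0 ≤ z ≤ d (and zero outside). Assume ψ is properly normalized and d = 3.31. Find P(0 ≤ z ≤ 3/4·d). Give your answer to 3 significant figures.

P ≈ 0.951

|ψ|² is the probability density, so P = ∫_{0}^{3/4·d} |ψ|² dz.
Since A² = 1/(d^9/630), this is the region integral divided by the full normalization integral.
Let u = z/d; then A² and the length scale cancel, so P = ∫_{0}^{3/4} u^4·(1 - u)^4 du ÷ ∫_{0}^{1} u^4·(1 - u)^4 du.
With ∫ u^4·(1 - u)^4 du = u^5·(70·u^4 - 315·u^3 + 540·u^2 - 420·u + 126)/630 + C, the region integral is ≈ 0.0015096 and the full one is 1/630.
The result is P = 0.9511.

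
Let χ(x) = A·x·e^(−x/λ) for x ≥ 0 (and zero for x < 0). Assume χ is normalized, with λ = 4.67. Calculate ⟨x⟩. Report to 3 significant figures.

⟨x⟩ ≈ 7.01

The expectation value is the |χ|²-weighted average of x: ∫ x|χ|² dx.
Using ∫₀^∞ xⁿ e^(−αx) dx = n!/αⁿ⁺¹, evaluating both integrals, ⟨x⟩ = 3·λ/2.
Putting λ = 4.67 gives 7.005.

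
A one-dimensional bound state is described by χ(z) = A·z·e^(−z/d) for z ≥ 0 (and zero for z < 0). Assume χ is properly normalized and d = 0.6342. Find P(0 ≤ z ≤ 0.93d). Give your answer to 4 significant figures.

P ≈ 0.2855

P = ∫_{0}^{0.93d} |χ(z)|² dz.
With A² fixed by ∫|χ|² = 1, i.e. A² = (d^3/4)^(−1), substitute and integrate.
In terms of u = z/d (A² and the length scale cancel between numerator and denominator), P = [∫_{0}^{0.93} u^2·e^(-2·u) du] / [∫_{0}^{∞} u^2·e^(-2·u) du].
An antiderivative of u^2·e^(-2·u) is -(2·u^2 + 2·u + 1)·e^(-2·u)/4; evaluating from 0 to 0.93 gives ≈ 0.0713734, while the full integral is 1/4.
Taking the ratio, P = 0.28549.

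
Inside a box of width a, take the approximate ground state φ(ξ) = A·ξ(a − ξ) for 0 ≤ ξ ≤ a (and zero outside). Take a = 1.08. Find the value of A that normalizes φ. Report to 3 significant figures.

A ≈ 4.52

Normalization requires ∫|φ|² dξ = 1, integrated from 0 to a.
Expanding the polynomial and integrating term by term, carrying out the integral gives A² · a^5/30.
Hence A² = 1/[a^5/30].
With a = 1.08: A² = 20.42 and A = 4.519.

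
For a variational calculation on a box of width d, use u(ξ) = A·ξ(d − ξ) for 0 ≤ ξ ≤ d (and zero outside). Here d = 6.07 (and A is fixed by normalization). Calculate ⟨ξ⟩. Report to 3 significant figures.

⟨ξ⟩ ≈ 3.04

⟨ξ⟩ = ∫ ξ |u|² dξ over the full domain.
Expanding the polynomial and integrating term by term, since the A² factors cancel between numerator and denominator, ⟨ξ⟩ = d/2.
With d = 6.07, ⟨ξ⟩ = 3.035.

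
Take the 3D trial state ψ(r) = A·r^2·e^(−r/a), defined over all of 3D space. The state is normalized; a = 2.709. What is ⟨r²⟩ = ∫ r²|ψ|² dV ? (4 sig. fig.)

⟨r^2⟩ ≈ 102.7

⟨r²⟩ = ∫ r^2 |ψ|² 4πr² dr over the full domain.
Since the A² factors cancel between numerator and denominator, ⟨r²⟩ = 14·a^2.
Putting a = 2.709 gives 102.74.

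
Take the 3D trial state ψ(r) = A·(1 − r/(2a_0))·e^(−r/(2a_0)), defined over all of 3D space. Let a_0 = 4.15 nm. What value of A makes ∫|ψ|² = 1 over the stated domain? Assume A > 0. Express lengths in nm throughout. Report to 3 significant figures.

A ≈ 0.0236 nm^(-3/2)

Require ∫ |ψ|² 4πr² dr = 1 over the whole domain.
(Spherical symmetry: dV = 4πr² dr.)
With ψ = A·(1 − r/(2a_0))·e^(−r/(2a_0)), the integral evaluates to A²·[8·π·a_0^3].
Hence A² = 1/[8·π·a_0^3].
Substituting a_0 = 4.15 gives A² = 0.0005567, so A = 0.02359.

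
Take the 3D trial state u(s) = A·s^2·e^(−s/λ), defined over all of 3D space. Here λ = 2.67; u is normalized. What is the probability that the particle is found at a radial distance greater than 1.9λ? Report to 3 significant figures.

P ≈ 0.909

With dV = 4πs²ds, the probability is ∫|u|² dV over s > 1.9λ.
Normalization gives A² = 1/(45·π·λ^7/2).
Let t = s/λ; then A², 4π and the length scale all cancel, so P = ∫_{1.9}^{∞} t^6·e^(-2·t) dt ÷ ∫_{0}^{∞} t^6·e^(-2·t) dt.
With ∫ t^6·e^(-2·t) dt = -(4·t^6 + 12·t^5 + 30·t^4 + 60·t^3 + 90·t^2 + 90·t + 45)·e^(-2·t)/8 + C, the region integral is ≈ 5.1137 and the full one is 45/8.
The region integral divided by the full integral gives P = 0.9091.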